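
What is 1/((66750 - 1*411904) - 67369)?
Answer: -1/412523 ≈ -2.4241e-6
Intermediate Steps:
1/((66750 - 1*411904) - 67369) = 1/((66750 - 411904) - 67369) = 1/(-345154 - 67369) = 1/(-412523) = -1/412523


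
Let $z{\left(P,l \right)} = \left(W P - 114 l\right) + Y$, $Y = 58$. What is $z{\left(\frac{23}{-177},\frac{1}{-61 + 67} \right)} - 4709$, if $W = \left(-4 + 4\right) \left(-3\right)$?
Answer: $-4670$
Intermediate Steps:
$W = 0$ ($W = 0 \left(-3\right) = 0$)
$z{\left(P,l \right)} = 58 - 114 l$ ($z{\left(P,l \right)} = \left(0 P - 114 l\right) + 58 = \left(0 - 114 l\right) + 58 = - 114 l + 58 = 58 - 114 l$)
$z{\left(\frac{23}{-177},\frac{1}{-61 + 67} \right)} - 4709 = \left(58 - \frac{114}{-61 + 67}\right) - 4709 = \left(58 - \frac{114}{6}\right) - 4709 = \left(58 - 19\right) - 4709 = 39 - 4709 = -4670$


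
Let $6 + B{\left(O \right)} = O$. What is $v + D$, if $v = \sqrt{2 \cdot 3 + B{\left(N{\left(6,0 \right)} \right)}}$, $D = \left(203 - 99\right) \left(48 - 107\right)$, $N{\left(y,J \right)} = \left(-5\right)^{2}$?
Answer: $-6131$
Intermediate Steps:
$N{\left(y,J \right)} = 25$
$B{\left(O \right)} = -6 + O$
$D = -6136$ ($D = 104 \left(-59\right) = -6136$)
$v = 5$ ($v = \sqrt{2 \cdot 3 + \left(-6 + 25\right)} = \sqrt{6 + 19} = \sqrt{25} = 5$)
$v + D = 5 - 6136 = -6131$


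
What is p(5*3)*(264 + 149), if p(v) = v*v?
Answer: 92925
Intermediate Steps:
p(v) = v²
p(5*3)*(264 + 149) = (5*3)²*(264 + 149) = 15²*413 = 225*413 = 92925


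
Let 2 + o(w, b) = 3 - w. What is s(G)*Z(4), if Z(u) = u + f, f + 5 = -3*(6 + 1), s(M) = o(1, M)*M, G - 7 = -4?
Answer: 0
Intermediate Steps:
G = 3 (G = 7 - 4 = 3)
o(w, b) = 1 - w (o(w, b) = -2 + (3 - w) = 1 - w)
s(M) = 0 (s(M) = (1 - 1*1)*M = (1 - 1)*M = 0*M = 0)
f = -26 (f = -5 - 3*(6 + 1) = -5 - 3*7 = -5 - 21 = -26)
Z(u) = -26 + u (Z(u) = u - 26 = -26 + u)
s(G)*Z(4) = 0*(-26 + 4) = 0*(-22) = 0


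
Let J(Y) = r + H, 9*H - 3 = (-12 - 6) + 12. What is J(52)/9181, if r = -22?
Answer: -67/27543 ≈ -0.0024326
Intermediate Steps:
H = -⅓ (H = ⅓ + ((-12 - 6) + 12)/9 = ⅓ + (-18 + 12)/9 = ⅓ + (⅑)*(-6) = ⅓ - ⅔ = -⅓ ≈ -0.33333)
J(Y) = -67/3 (J(Y) = -22 - ⅓ = -67/3)
J(52)/9181 = -67/3/9181 = -67/3*1/9181 = -67/27543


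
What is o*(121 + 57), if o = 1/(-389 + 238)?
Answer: -178/151 ≈ -1.1788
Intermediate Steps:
o = -1/151 (o = 1/(-151) = -1/151 ≈ -0.0066225)
o*(121 + 57) = -(121 + 57)/151 = -1/151*178 = -178/151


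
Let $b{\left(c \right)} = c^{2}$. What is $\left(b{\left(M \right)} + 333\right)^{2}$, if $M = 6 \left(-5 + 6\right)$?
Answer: $136161$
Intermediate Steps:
$M = 6$ ($M = 6 \cdot 1 = 6$)
$\left(b{\left(M \right)} + 333\right)^{2} = \left(6^{2} + 333\right)^{2} = \left(36 + 333\right)^{2} = 369^{2} = 136161$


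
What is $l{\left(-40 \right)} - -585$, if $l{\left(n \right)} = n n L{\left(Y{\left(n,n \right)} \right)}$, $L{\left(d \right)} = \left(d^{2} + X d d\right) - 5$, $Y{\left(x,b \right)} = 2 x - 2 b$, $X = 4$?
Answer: $-7415$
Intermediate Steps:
$Y{\left(x,b \right)} = - 2 b + 2 x$
$L{\left(d \right)} = -5 + 5 d^{2}$ ($L{\left(d \right)} = \left(d^{2} + 4 d d\right) - 5 = \left(d^{2} + 4 d^{2}\right) - 5 = 5 d^{2} - 5 = -5 + 5 d^{2}$)
$l{\left(n \right)} = - 5 n^{2}$ ($l{\left(n \right)} = n n \left(-5 + 5 \left(- 2 n + 2 n\right)^{2}\right) = n^{2} \left(-5 + 5 \cdot 0^{2}\right) = n^{2} \left(-5 + 5 \cdot 0\right) = n^{2} \left(-5 + 0\right) = n^{2} \left(-5\right) = - 5 n^{2}$)
$l{\left(-40 \right)} - -585 = - 5 \left(-40\right)^{2} - -585 = \left(-5\right) 1600 + 585 = -8000 + 585 = -7415$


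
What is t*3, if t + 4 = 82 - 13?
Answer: 195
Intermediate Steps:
t = 65 (t = -4 + (82 - 13) = -4 + 69 = 65)
t*3 = 65*3 = 195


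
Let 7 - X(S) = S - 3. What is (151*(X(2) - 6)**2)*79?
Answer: 47716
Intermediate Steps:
X(S) = 10 - S (X(S) = 7 - (S - 3) = 7 - (-3 + S) = 7 + (3 - S) = 10 - S)
(151*(X(2) - 6)**2)*79 = (151*((10 - 1*2) - 6)**2)*79 = (151*((10 - 2) - 6)**2)*79 = (151*(8 - 6)**2)*79 = (151*2**2)*79 = (151*4)*79 = 604*79 = 47716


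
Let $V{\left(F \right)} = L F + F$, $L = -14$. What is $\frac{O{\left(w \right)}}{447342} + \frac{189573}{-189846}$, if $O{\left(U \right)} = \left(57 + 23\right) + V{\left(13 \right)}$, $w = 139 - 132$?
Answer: $- \frac{785378345}{786352679} \approx -0.99876$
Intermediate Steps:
$w = 7$ ($w = 139 - 132 = 7$)
$V{\left(F \right)} = - 13 F$ ($V{\left(F \right)} = - 14 F + F = - 13 F$)
$O{\left(U \right)} = -89$ ($O{\left(U \right)} = \left(57 + 23\right) - 169 = 80 - 169 = -89$)
$\frac{O{\left(w \right)}}{447342} + \frac{189573}{-189846} = - \frac{89}{447342} + \frac{189573}{-189846} = \left(-89\right) \frac{1}{447342} + 189573 \left(- \frac{1}{189846}\right) = - \frac{89}{447342} - \frac{63191}{63282} = - \frac{785378345}{786352679}$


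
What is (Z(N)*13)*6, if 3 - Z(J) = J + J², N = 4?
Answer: -1326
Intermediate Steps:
Z(J) = 3 - J - J² (Z(J) = 3 - (J + J²) = 3 + (-J - J²) = 3 - J - J²)
(Z(N)*13)*6 = ((3 - 1*4 - 1*4²)*13)*6 = ((3 - 4 - 1*16)*13)*6 = ((3 - 4 - 16)*13)*6 = -17*13*6 = -221*6 = -1326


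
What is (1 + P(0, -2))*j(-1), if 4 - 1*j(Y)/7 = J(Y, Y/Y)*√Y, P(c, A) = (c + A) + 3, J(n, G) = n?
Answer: 56 + 14*I ≈ 56.0 + 14.0*I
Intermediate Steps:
P(c, A) = 3 + A + c (P(c, A) = (A + c) + 3 = 3 + A + c)
j(Y) = 28 - 7*Y^(3/2) (j(Y) = 28 - 7*Y*√Y = 28 - 7*Y^(3/2))
(1 + P(0, -2))*j(-1) = (1 + (3 - 2 + 0))*(28 - (-7)*I) = (1 + 1)*(28 - (-7)*I) = 2*(28 + 7*I) = 56 + 14*I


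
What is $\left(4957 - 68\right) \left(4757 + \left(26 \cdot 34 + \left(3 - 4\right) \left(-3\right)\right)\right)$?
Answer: $27593516$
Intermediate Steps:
$\left(4957 - 68\right) \left(4757 + \left(26 \cdot 34 + \left(3 - 4\right) \left(-3\right)\right)\right) = 4889 \left(4757 + \left(884 - -3\right)\right) = 4889 \left(4757 + \left(884 + 3\right)\right) = 4889 \left(4757 + 887\right) = 4889 \cdot 5644 = 27593516$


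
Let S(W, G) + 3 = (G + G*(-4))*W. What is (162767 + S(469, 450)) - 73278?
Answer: -543664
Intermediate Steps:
S(W, G) = -3 - 3*G*W (S(W, G) = -3 + (G + G*(-4))*W = -3 + (G - 4*G)*W = -3 + (-3*G)*W = -3 - 3*G*W)
(162767 + S(469, 450)) - 73278 = (162767 + (-3 - 3*450*469)) - 73278 = (162767 + (-3 - 633150)) - 73278 = (162767 - 633153) - 73278 = -470386 - 73278 = -543664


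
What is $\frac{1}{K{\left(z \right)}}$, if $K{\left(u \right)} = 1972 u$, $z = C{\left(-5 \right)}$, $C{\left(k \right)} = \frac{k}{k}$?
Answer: $\frac{1}{1972} \approx 0.0005071$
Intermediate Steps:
$C{\left(k \right)} = 1$
$z = 1$
$\frac{1}{K{\left(z \right)}} = \frac{1}{1972 \cdot 1} = \frac{1}{1972}$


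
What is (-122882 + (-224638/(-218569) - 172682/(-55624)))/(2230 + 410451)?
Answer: -43938530829683/147566011428004 ≈ -0.29776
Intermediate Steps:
(-122882 + (-224638/(-218569) - 172682/(-55624)))/(2230 + 410451) = (-122882 + (-224638*(-1/218569) - 172682*(-1/55624)))/412681 = (-122882 + (13214/12857 + 86341/27812))*(1/412681) = (-122882 + 1477594005/357578884)*(1/412681) = -43938530829683/357578884*1/412681 = -43938530829683/147566011428004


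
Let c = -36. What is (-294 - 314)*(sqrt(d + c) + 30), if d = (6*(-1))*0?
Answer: -18240 - 3648*I ≈ -18240.0 - 3648.0*I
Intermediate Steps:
d = 0 (d = -6*0 = 0)
(-294 - 314)*(sqrt(d + c) + 30) = (-294 - 314)*(sqrt(0 - 36) + 30) = -608*(sqrt(-36) + 30) = -608*(6*I + 30) = -608*(30 + 6*I) = -18240 - 3648*I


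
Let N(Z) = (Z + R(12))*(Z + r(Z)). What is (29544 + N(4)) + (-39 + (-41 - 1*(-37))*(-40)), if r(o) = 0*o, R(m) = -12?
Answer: 29633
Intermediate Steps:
r(o) = 0
N(Z) = Z*(-12 + Z) (N(Z) = (Z - 12)*(Z + 0) = (-12 + Z)*Z = Z*(-12 + Z))
(29544 + N(4)) + (-39 + (-41 - 1*(-37))*(-40)) = (29544 + 4*(-12 + 4)) + (-39 + (-41 - 1*(-37))*(-40)) = (29544 + 4*(-8)) + (-39 + (-41 + 37)*(-40)) = (29544 - 32) + (-39 - 4*(-40)) = 29512 + (-39 + 160) = 29512 + 121 = 29633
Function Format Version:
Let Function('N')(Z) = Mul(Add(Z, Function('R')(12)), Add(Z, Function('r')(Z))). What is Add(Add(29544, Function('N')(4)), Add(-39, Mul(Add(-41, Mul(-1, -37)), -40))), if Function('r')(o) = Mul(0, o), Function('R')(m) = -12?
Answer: 29633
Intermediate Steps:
Function('r')(o) = 0
Function('N')(Z) = Mul(Z, Add(-12, Z)) (Function('N')(Z) = Mul(Add(Z, -12), Add(Z, 0)) = Mul(Add(-12, Z), Z) = Mul(Z, Add(-12, Z)))
Add(Add(29544, Function('N')(4)), Add(-39, Mul(Add(-41, Mul(-1, -37)), -40))) = Add(Add(29544, Mul(4, Add(-12, 4))), Add(-39, Mul(Add(-41, Mul(-1, -37)), -40))) = Add(Add(29544, Mul(4, -8)), Add(-39, Mul(Add(-41, 37), -40))) = Add(Add(29544, -32), Add(-39, Mul(-4, -40))) = Add(29512, Add(-39, 160)) = Add(29512, 121) = 29633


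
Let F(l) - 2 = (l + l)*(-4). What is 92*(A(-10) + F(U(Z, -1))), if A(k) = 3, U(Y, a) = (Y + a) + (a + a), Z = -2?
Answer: 4140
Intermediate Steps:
U(Y, a) = Y + 3*a (U(Y, a) = (Y + a) + 2*a = Y + 3*a)
F(l) = 2 - 8*l (F(l) = 2 + (l + l)*(-4) = 2 + (2*l)*(-4) = 2 - 8*l)
92*(A(-10) + F(U(Z, -1))) = 92*(3 + (2 - 8*(-2 + 3*(-1)))) = 92*(3 + (2 - 8*(-2 - 3))) = 92*(3 + (2 - 8*(-5))) = 92*(3 + (2 + 40)) = 92*(3 + 42) = 92*45 = 4140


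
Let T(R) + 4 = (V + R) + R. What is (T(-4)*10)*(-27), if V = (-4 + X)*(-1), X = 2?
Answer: 2700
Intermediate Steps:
V = 2 (V = (-4 + 2)*(-1) = -2*(-1) = 2)
T(R) = -2 + 2*R (T(R) = -4 + ((2 + R) + R) = -4 + (2 + 2*R) = -2 + 2*R)
(T(-4)*10)*(-27) = ((-2 + 2*(-4))*10)*(-27) = ((-2 - 8)*10)*(-27) = -10*10*(-27) = -100*(-27) = 2700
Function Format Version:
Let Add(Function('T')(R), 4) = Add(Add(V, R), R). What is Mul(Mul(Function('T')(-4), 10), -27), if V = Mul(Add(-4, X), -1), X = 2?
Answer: 2700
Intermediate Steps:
V = 2 (V = Mul(Add(-4, 2), -1) = Mul(-2, -1) = 2)
Function('T')(R) = Add(-2, Mul(2, R)) (Function('T')(R) = Add(-4, Add(Add(2, R), R)) = Add(-4, Add(2, Mul(2, R))) = Add(-2, Mul(2, R)))
Mul(Mul(Function('T')(-4), 10), -27) = Mul(Mul(Add(-2, Mul(2, -4)), 10), -27) = Mul(Mul(Add(-2, -8), 10), -27) = Mul(Mul(-10, 10), -27) = Mul(-100, -27) = 2700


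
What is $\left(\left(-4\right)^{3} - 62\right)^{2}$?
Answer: $15876$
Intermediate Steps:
$\left(\left(-4\right)^{3} - 62\right)^{2} = \left(-64 - 62\right)^{2} = \left(-126\right)^{2} = 15876$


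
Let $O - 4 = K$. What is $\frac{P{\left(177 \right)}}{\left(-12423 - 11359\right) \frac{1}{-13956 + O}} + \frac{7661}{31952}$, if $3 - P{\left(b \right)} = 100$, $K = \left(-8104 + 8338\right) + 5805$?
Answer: $- \frac{12171457585}{379941232} \approx -32.035$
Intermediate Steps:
$K = 6039$ ($K = 234 + 5805 = 6039$)
$O = 6043$ ($O = 4 + 6039 = 6043$)
$P{\left(b \right)} = -97$ ($P{\left(b \right)} = 3 - 100 = -97$)
$\frac{P{\left(177 \right)}}{\left(-12423 - 11359\right) \frac{1}{-13956 + O}} + \frac{7661}{31952} = - \frac{97}{\left(-12423 - 11359\right) \frac{1}{-13956 + 6043}} + \frac{7661}{31952} = - \frac{97}{\left(-23782\right) \frac{1}{-7913}} + 7661 \cdot \frac{1}{31952} = - \frac{97}{\left(-23782\right) \left(- \frac{1}{7913}\right)} + \frac{7661}{31952} = - \frac{97}{\frac{23782}{7913}} + \frac{7661}{31952} = \left(-97\right) \frac{7913}{23782} + \frac{7661}{31952} = - \frac{767561}{23782} + \frac{7661}{31952} = - \frac{12171457585}{379941232}$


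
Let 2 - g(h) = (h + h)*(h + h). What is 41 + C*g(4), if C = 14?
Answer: -827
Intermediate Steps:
g(h) = 2 - 4*h**2 (g(h) = 2 - (h + h)*(h + h) = 2 - 2*h*2*h = 2 - 4*h**2)
41 + C*g(4) = 41 + 14*(2 - 4*4**2) = 41 + 14*(2 - 4*16) = 41 + 14*(2 - 64) = 41 + 14*(-62) = 41 - 868 = -827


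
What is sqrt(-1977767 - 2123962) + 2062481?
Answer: 2062481 + I*sqrt(4101729) ≈ 2.0625e+6 + 2025.3*I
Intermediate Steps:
sqrt(-1977767 - 2123962) + 2062481 = sqrt(-4101729) + 2062481 = I*sqrt(4101729) + 2062481 = 2062481 + I*sqrt(4101729)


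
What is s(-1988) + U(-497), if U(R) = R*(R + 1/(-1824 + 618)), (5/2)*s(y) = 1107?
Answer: 1492136839/6030 ≈ 2.4745e+5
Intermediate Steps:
s(y) = 2214/5 (s(y) = (⅖)*1107 = 2214/5)
U(R) = R*(-1/1206 + R) (U(R) = R*(R + 1/(-1206)) = R*(R - 1/1206) = R*(-1/1206 + R))
s(-1988) + U(-497) = 2214/5 - 497*(-1/1206 - 497) = 2214/5 - 497*(-599383/1206) = 2214/5 + 297893351/1206 = 1492136839/6030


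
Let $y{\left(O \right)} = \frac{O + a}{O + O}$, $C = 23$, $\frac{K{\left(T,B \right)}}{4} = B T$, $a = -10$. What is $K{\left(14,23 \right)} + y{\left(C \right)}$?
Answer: $\frac{59261}{46} \approx 1288.3$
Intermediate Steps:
$K{\left(T,B \right)} = 4 B T$
$y{\left(O \right)} = \frac{-10 + O}{2 O}$ ($y{\left(O \right)} = \frac{O - 10}{O + O} = \frac{-10 + O}{2 O}$)
$K{\left(14,23 \right)} + y{\left(C \right)} = 4 \cdot 23 \cdot 14 + \frac{-10 + 23}{2 \cdot 23} = 1288 + \frac{1}{2} \cdot \frac{1}{23} \cdot 13 = 1288 + \frac{13}{46} = \frac{59261}{46}$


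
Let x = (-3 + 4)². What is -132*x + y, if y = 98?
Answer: -34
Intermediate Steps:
x = 1 (x = 1² = 1)
-132*x + y = -132*1 + 98 = -132 + 98 = -34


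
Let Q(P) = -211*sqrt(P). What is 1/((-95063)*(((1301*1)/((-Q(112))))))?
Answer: -844*sqrt(7)/123676963 ≈ -1.8055e-5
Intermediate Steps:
1/((-95063)*(((1301*1)/((-Q(112)))))) = 1/((-95063)*(((1301*1)/((-(-211)*sqrt(112)))))) = -844*sqrt(7)/1301/95063 = -844*sqrt(7)/123676963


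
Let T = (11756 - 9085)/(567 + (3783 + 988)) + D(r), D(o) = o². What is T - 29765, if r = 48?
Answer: -146584147/5338 ≈ -27461.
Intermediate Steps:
T = 12301423/5338 (T = (11756 - 9085)/(567 + (3783 + 988)) + 48² = 2671/(567 + 4771) + 2304 = 2671/5338 + 2304 = 12301423/5338 ≈ 2304.5)
T - 29765 = 12301423/5338 - 29765 = -146584147/5338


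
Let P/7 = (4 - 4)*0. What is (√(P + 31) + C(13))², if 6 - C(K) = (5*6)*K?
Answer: (384 - √31)² ≈ 1.4321e+5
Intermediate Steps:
C(K) = 6 - 30*K (C(K) = 6 - 5*6*K = 6 - 30*K)
P = 0 (P = 7*((4 - 4)*0) = 7*(0*0) = 7*0 = 0)
(√(P + 31) + C(13))² = (√(0 + 31) + (6 - 30*13))² = (√31 + (6 - 390))² = (√31 - 384)² = (-384 + √31)²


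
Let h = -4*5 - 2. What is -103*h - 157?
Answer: 2109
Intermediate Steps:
h = -22 (h = -20 - 2 = -22)
-103*h - 157 = -103*(-22) - 157 = 2266 - 157 = 2109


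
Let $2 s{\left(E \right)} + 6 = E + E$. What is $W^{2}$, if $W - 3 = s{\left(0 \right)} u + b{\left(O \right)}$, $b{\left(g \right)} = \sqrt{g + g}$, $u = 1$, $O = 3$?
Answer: $6$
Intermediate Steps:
$s{\left(E \right)} = -3 + E$ ($s{\left(E \right)} = -3 + \frac{E + E}{2} = -3 + \frac{2 E}{2} = -3 + E$)
$b{\left(g \right)} = \sqrt{2} \sqrt{g}$ ($b{\left(g \right)} = \sqrt{2 g} = \sqrt{2} \sqrt{g}$)
$W = \sqrt{6}$ ($W = 3 + \left(\left(-3 + 0\right) 1 + \sqrt{2} \sqrt{3}\right) = 3 + \left(\left(-3\right) 1 + \sqrt{6}\right) = 3 - \left(3 - \sqrt{6}\right) = \sqrt{6} \approx 2.4495$)
$W^{2} = \left(\sqrt{6}\right)^{2} = 6$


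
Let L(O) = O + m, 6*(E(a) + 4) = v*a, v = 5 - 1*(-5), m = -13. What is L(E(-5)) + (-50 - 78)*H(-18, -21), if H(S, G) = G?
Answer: 7988/3 ≈ 2662.7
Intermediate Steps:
v = 10 (v = 5 + 5 = 10)
E(a) = -4 + 5*a/3 (E(a) = -4 + (10*a)/6 = -4 + 5*a/3)
L(O) = -13 + O (L(O) = O - 13 = -13 + O)
L(E(-5)) + (-50 - 78)*H(-18, -21) = (-13 + (-4 + (5/3)*(-5))) + (-50 - 78)*(-21) = (-13 + (-4 - 25/3)) - 128*(-21) = (-13 - 37/3) + 2688 = -76/3 + 2688 = 7988/3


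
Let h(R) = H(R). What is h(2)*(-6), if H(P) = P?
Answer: -12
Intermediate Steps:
h(R) = R
h(2)*(-6) = 2*(-6) = -12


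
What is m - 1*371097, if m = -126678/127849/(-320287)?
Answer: -15195818249994633/40948372663 ≈ -3.7110e+5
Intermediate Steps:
m = 126678/40948372663 (m = -126678*1/127849*(-1/320287) = -126678/127849*(-1/320287) = 126678/40948372663 ≈ 3.0936e-6)
m - 1*371097 = 126678/40948372663 - 1*371097 = 126678/40948372663 - 371097 = -15195818249994633/40948372663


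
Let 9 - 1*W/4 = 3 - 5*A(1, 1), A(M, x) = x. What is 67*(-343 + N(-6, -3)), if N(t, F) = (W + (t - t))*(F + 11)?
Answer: 603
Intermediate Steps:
W = 44 (W = 36 - 4*(3 - 5*1) = 36 - 4*(3 - 5) = 36 - 4*(-2) = 36 + 8 = 44)
N(t, F) = 484 + 44*F (N(t, F) = (44 + (t - t))*(F + 11) = (44 + 0)*(11 + F) = 44*(11 + F) = 484 + 44*F)
67*(-343 + N(-6, -3)) = 67*(-343 + (484 + 44*(-3))) = 67*(-343 + (484 - 132)) = 67*(-343 + 352) = 67*9 = 603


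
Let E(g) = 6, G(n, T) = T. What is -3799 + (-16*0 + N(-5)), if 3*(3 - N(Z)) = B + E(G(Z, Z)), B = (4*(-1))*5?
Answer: -11374/3 ≈ -3791.3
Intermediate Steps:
B = -20 (B = -4*5 = -20)
N(Z) = 23/3 (N(Z) = 3 - (-20 + 6)/3 = 3 - ⅓*(-14) = 3 + 14/3 = 23/3)
-3799 + (-16*0 + N(-5)) = -3799 + (-16*0 + 23/3) = -3799 + (0 + 23/3) = -3799 + 23/3 = -11374/3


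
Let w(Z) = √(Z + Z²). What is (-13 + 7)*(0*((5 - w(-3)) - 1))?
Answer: 0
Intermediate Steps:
(-13 + 7)*(0*((5 - w(-3)) - 1)) = (-13 + 7)*(0*((5 - √(-3*(1 - 3))) - 1)) = -0*((5 - √(-3*(-2))) - 1) = -0*((5 - √6) - 1) = -0*(4 - √6) = -6*0 = 0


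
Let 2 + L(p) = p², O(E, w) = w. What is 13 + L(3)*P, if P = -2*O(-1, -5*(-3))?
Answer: -197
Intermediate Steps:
P = -30 (P = -(-10)*(-3) = -2*15 = -30)
L(p) = -2 + p²
13 + L(3)*P = 13 + (-2 + 3²)*(-30) = 13 + (-2 + 9)*(-30) = 13 + 7*(-30) = 13 - 210 = -197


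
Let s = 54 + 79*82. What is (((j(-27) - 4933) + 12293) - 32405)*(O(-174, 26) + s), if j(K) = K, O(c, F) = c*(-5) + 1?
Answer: -185608016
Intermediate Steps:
O(c, F) = 1 - 5*c (O(c, F) = -5*c + 1 = 1 - 5*c)
s = 6532 (s = 54 + 6478 = 6532)
(((j(-27) - 4933) + 12293) - 32405)*(O(-174, 26) + s) = (((-27 - 4933) + 12293) - 32405)*((1 - 5*(-174)) + 6532) = ((-4960 + 12293) - 32405)*((1 + 870) + 6532) = (7333 - 32405)*(871 + 6532) = -25072*7403 = -185608016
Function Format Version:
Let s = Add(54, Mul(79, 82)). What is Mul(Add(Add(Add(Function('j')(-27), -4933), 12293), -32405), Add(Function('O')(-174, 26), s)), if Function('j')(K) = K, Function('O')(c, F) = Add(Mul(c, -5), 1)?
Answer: -185608016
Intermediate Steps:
Function('O')(c, F) = Add(1, Mul(-5, c)) (Function('O')(c, F) = Add(Mul(-5, c), 1) = Add(1, Mul(-5, c)))
s = 6532 (s = Add(54, 6478) = 6532)
Mul(Add(Add(Add(Function('j')(-27), -4933), 12293), -32405), Add(Function('O')(-174, 26), s)) = Mul(Add(Add(Add(-27, -4933), 12293), -32405), Add(Add(1, Mul(-5, -174)), 6532)) = Mul(Add(Add(-4960, 12293), -32405), Add(Add(1, 870), 6532)) = Mul(Add(7333, -32405), Add(871, 6532)) = Mul(-25072, 7403) = -185608016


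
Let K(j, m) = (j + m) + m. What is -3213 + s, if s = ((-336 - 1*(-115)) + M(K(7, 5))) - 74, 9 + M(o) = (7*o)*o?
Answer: -1494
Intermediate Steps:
K(j, m) = j + 2*m
M(o) = -9 + 7*o² (M(o) = -9 + (7*o)*o = -9 + 7*o²)
s = 1719 (s = ((-336 - 1*(-115)) + (-9 + 7*(7 + 2*5)²)) - 74 = ((-336 + 115) + (-9 + 7*(7 + 10)²)) - 74 = (-221 + (-9 + 7*17²)) - 74 = (-221 + (-9 + 7*289)) - 74 = (-221 + (-9 + 2023)) - 74 = (-221 + 2014) - 74 = 1793 - 74 = 1719)
-3213 + s = -3213 + 1719 = -1494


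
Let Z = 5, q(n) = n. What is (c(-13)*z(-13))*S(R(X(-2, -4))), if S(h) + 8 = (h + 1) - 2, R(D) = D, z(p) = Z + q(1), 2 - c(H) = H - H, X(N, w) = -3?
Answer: -144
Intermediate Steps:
c(H) = 2 (c(H) = 2 - (H - H) = 2 - 1*0 = 2 + 0 = 2)
z(p) = 6 (z(p) = 5 + 1 = 6)
S(h) = -9 + h (S(h) = -8 + ((h + 1) - 2) = -8 + ((1 + h) - 2) = -8 + (-1 + h) = -9 + h)
(c(-13)*z(-13))*S(R(X(-2, -4))) = (2*6)*(-9 - 3) = 12*(-12) = -144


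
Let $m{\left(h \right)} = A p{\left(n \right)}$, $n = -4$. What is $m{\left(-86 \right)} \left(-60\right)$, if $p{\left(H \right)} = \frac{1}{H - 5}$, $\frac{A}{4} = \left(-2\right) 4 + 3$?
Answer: $- \frac{400}{3} \approx -133.33$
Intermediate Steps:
$A = -20$ ($A = 4 \left(\left(-2\right) 4 + 3\right) = 4 \left(-8 + 3\right) = 4 \left(-5\right) = -20$)
$p{\left(H \right)} = \frac{1}{-5 + H}$
$m{\left(h \right)} = \frac{20}{9}$ ($m{\left(h \right)} = - \frac{20}{-5 - 4} = - \frac{20}{-9} = \left(-20\right) \left(- \frac{1}{9}\right) = \frac{20}{9}$)
$m{\left(-86 \right)} \left(-60\right) = \frac{20}{9} \left(-60\right) = - \frac{400}{3}$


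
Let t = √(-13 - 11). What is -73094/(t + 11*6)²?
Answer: 36547*I/(6*(-361*I + 22*√6)) ≈ -16.505 + 2.4638*I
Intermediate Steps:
t = 2*I*√6 (t = √(-24) = 2*I*√6 ≈ 4.899*I)
-73094/(t + 11*6)² = -73094/(2*I*√6 + 11*6)² = -73094/(2*I*√6 + 66)² = -73094/(66 + 2*I*√6)²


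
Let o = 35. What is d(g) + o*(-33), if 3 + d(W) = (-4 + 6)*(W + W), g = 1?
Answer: -1154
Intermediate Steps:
d(W) = -3 + 4*W (d(W) = -3 + (-4 + 6)*(W + W) = -3 + 2*(2*W) = -3 + 4*W)
d(g) + o*(-33) = (-3 + 4*1) + 35*(-33) = (-3 + 4) - 1155 = 1 - 1155 = -1154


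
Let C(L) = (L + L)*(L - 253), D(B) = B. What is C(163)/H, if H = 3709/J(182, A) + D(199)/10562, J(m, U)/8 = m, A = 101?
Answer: -75199750080/6577367 ≈ -11433.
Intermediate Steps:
J(m, U) = 8*m
C(L) = 2*L*(-253 + L) (C(L) = (2*L)*(-253 + L) = 2*L*(-253 + L))
H = 19732101/7689136 (H = 3709/((8*182)) + 199/10562 = 3709/1456 + 199*(1/10562) = 3709*(1/1456) + 199/10562 = 3709/1456 + 199/10562 = 19732101/7689136 ≈ 2.5662)
C(163)/H = (2*163*(-253 + 163))/(19732101/7689136) = (2*163*(-90))*(7689136/19732101) = -29340*7689136/19732101 = -75199750080/6577367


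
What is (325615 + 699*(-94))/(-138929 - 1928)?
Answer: -259909/140857 ≈ -1.8452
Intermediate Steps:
(325615 + 699*(-94))/(-138929 - 1928) = (325615 - 65706)/(-140857) = 259909*(-1/140857) = -259909/140857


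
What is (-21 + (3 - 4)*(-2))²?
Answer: 361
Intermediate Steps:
(-21 + (3 - 4)*(-2))² = (-21 - 1*(-2))² = (-21 + 2)² = (-19)² = 361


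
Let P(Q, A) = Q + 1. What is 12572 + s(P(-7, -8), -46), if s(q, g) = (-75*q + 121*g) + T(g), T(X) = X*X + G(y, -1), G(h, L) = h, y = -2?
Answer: 9570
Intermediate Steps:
P(Q, A) = 1 + Q
T(X) = -2 + X**2 (T(X) = X*X - 2 = X**2 - 2 = -2 + X**2)
s(q, g) = -2 + g**2 - 75*q + 121*g (s(q, g) = (-75*q + 121*g) + (-2 + g**2) = -2 + g**2 - 75*q + 121*g)
12572 + s(P(-7, -8), -46) = 12572 + (-2 + (-46)**2 - 75*(1 - 7) + 121*(-46)) = 12572 + (-2 + 2116 - 75*(-6) - 5566) = 12572 + (-2 + 2116 + 450 - 5566) = 12572 - 3002 = 9570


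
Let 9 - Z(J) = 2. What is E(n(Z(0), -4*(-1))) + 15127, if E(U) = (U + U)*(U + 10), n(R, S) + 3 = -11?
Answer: 15239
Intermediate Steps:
Z(J) = 7 (Z(J) = 9 - 1*2 = 9 - 2 = 7)
n(R, S) = -14 (n(R, S) = -3 - 11 = -14)
E(U) = 2*U*(10 + U) (E(U) = (2*U)*(10 + U) = 2*U*(10 + U))
E(n(Z(0), -4*(-1))) + 15127 = 2*(-14)*(10 - 14) + 15127 = 2*(-14)*(-4) + 15127 = 112 + 15127 = 15239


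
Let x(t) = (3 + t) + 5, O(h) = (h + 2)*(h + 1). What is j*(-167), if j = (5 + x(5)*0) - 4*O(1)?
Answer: 3173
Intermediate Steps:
O(h) = (1 + h)*(2 + h) (O(h) = (2 + h)*(1 + h) = (1 + h)*(2 + h))
x(t) = 8 + t
j = -19 (j = (5 + (8 + 5)*0) - 4*(2 + 1**2 + 3*1) = (5 + 13*0) - 4*(2 + 1 + 3) = (5 + 0) - 4*6 = 5 - 24 = -19)
j*(-167) = -19*(-167) = 3173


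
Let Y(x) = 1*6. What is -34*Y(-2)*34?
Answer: -6936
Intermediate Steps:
Y(x) = 6
-34*Y(-2)*34 = -34*6*34 = -204*34 = -6936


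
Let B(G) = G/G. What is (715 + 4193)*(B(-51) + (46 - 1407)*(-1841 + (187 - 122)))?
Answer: 11863308396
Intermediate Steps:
B(G) = 1
(715 + 4193)*(B(-51) + (46 - 1407)*(-1841 + (187 - 122))) = (715 + 4193)*(1 + (46 - 1407)*(-1841 + (187 - 122))) = 4908*(1 - 1361*(-1841 + 65)) = 4908*(1 - 1361*(-1776)) = 4908*(1 + 2417136) = 4908*2417137 = 11863308396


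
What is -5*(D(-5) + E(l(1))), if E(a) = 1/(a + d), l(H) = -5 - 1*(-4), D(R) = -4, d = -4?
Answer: 21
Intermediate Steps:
l(H) = -1 (l(H) = -5 + 4 = -1)
E(a) = 1/(-4 + a) (E(a) = 1/(a - 4) = 1/(-4 + a))
-5*(D(-5) + E(l(1))) = -5*(-4 + 1/(-4 - 1)) = -5*(-4 + 1/(-5)) = -5*(-4 - 1/5) = -5*(-21/5) = 21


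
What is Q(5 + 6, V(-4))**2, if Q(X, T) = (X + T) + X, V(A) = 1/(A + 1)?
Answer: 4225/9 ≈ 469.44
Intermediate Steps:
V(A) = 1/(1 + A)
Q(X, T) = T + 2*X (Q(X, T) = (T + X) + X = T + 2*X)
Q(5 + 6, V(-4))**2 = (1/(1 - 4) + 2*(5 + 6))**2 = (1/(-3) + 2*11)**2 = (-1/3 + 22)**2 = (65/3)**2 = 4225/9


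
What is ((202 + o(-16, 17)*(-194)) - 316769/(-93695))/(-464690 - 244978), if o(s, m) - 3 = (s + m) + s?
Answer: -237365119/66492343260 ≈ -0.0035698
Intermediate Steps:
o(s, m) = 3 + m + 2*s (o(s, m) = 3 + ((s + m) + s) = 3 + ((m + s) + s) = 3 + (m + 2*s) = 3 + m + 2*s)
((202 + o(-16, 17)*(-194)) - 316769/(-93695))/(-464690 - 244978) = ((202 + (3 + 17 + 2*(-16))*(-194)) - 316769/(-93695))/(-464690 - 244978) = ((202 + (3 + 17 - 32)*(-194)) - 316769*(-1/93695))/(-709668) = ((202 - 12*(-194)) + 316769/93695)*(-1/709668) = ((202 + 2328) + 316769/93695)*(-1/709668) = (2530 + 316769/93695)*(-1/709668) = (237365119/93695)*(-1/709668) = -237365119/66492343260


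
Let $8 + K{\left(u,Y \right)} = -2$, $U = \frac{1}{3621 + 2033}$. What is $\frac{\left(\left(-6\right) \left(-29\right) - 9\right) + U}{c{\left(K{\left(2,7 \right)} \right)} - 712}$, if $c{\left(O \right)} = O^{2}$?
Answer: $- \frac{932911}{3460248} \approx -0.26961$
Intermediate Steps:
$U = \frac{1}{5654} \approx 0.00017687$
$K{\left(u,Y \right)} = -10$ ($K{\left(u,Y \right)} = -8 - 2 = -10$)
$\frac{\left(\left(-6\right) \left(-29\right) - 9\right) + U}{c{\left(K{\left(2,7 \right)} \right)} - 712} = \frac{\left(\left(-6\right) \left(-29\right) - 9\right) + \frac{1}{5654}}{\left(-10\right)^{2} - 712} = \frac{\left(174 - 9\right) + \frac{1}{5654}}{100 - 712} = \frac{165 + \frac{1}{5654}}{-612} = \frac{932911}{5654} \left(- \frac{1}{612}\right) = - \frac{932911}{3460248}$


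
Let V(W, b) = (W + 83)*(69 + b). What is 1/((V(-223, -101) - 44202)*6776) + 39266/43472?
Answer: 60049375755/66481599184 ≈ 0.90325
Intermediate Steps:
V(W, b) = (69 + b)*(83 + W) (V(W, b) = (83 + W)*(69 + b) = (69 + b)*(83 + W))
1/((V(-223, -101) - 44202)*6776) + 39266/43472 = 1/(((5727 + 69*(-223) + 83*(-101) - 223*(-101)) - 44202)*6776) + 39266/43472 = (1/6776)/((5727 - 15387 - 8383 + 22523) - 44202) + 39266*(1/43472) = (1/6776)/(4480 - 44202) + 19633/21736 = (1/6776)/(-39722) + 19633/21736 = -1/39722*1/6776 + 19633/21736 = -1/269156272 + 19633/21736 = 60049375755/66481599184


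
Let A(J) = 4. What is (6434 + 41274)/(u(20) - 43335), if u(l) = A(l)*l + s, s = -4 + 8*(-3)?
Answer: -47708/43283 ≈ -1.1022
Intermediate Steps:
s = -28 (s = -4 - 24 = -28)
u(l) = -28 + 4*l (u(l) = 4*l - 28 = -28 + 4*l)
(6434 + 41274)/(u(20) - 43335) = (6434 + 41274)/((-28 + 4*20) - 43335) = 47708/((-28 + 80) - 43335) = 47708/(52 - 43335) = 47708/(-43283) = 47708*(-1/43283) = -47708/43283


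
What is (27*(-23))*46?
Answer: -28566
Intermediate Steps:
(27*(-23))*46 = -621*46 = -28566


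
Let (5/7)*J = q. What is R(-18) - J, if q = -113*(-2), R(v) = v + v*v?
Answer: -52/5 ≈ -10.400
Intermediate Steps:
R(v) = v + v²
q = 226
J = 1582/5 (J = (7/5)*226 = 1582/5 ≈ 316.40)
R(-18) - J = -18*(1 - 18) - 1*1582/5 = -18*(-17) - 1582/5 = 306 - 1582/5 = -52/5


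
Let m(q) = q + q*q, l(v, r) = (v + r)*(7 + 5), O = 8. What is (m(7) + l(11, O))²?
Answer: 80656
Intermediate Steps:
l(v, r) = 12*r + 12*v (l(v, r) = (r + v)*12 = 12*r + 12*v)
m(q) = q + q²
(m(7) + l(11, O))² = (7*(1 + 7) + (12*8 + 12*11))² = (7*8 + (96 + 132))² = (56 + 228)² = 284² = 80656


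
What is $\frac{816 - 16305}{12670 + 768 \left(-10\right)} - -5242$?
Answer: $\frac{26142091}{4990} \approx 5238.9$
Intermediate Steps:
$\frac{816 - 16305}{12670 + 768 \left(-10\right)} - -5242 = - \frac{15489}{12670 - 7680} + 5242 = - \frac{15489}{4990} + 5242 = \frac{26142091}{4990}$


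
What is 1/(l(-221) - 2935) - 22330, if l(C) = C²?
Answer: -1025080979/45906 ≈ -22330.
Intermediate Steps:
1/(l(-221) - 2935) - 22330 = 1/((-221)² - 2935) - 22330 = 1/(48841 - 2935) - 22330 = 1/45906 - 22330 = -1025080979/45906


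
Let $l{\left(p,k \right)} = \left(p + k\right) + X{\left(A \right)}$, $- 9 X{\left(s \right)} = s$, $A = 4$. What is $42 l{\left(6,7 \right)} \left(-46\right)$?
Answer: $- \frac{72772}{3} \approx -24257.0$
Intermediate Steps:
$X{\left(s \right)} = - \frac{s}{9}$
$l{\left(p,k \right)} = - \frac{4}{9} + k + p$ ($l{\left(p,k \right)} = \left(p + k\right) - \frac{4}{9} = \left(k + p\right) - \frac{4}{9} = - \frac{4}{9} + k + p$)
$42 l{\left(6,7 \right)} \left(-46\right) = 42 \left(- \frac{4}{9} + 7 + 6\right) \left(-46\right) = 42 \cdot \frac{113}{9} \left(-46\right) = \frac{1582}{3} \left(-46\right) = - \frac{72772}{3}$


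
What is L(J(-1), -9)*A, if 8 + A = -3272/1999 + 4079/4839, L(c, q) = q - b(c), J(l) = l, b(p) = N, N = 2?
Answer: 935710325/9673161 ≈ 96.733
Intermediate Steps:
b(p) = 2
L(c, q) = -2 + q (L(c, q) = q - 1*2 = q - 2 = -2 + q)
A = -85064575/9673161 (A = -8 + (-3272/1999 + 4079/4839) = -8 - 7679287/9673161 = -85064575/9673161 ≈ -8.7939)
L(J(-1), -9)*A = (-2 - 9)*(-85064575/9673161) = -11*(-85064575/9673161) = 935710325/9673161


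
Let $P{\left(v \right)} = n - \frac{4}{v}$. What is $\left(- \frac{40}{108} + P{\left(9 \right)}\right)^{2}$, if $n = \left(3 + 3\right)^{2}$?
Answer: $\frac{902500}{729} \approx 1238.0$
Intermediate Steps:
$n = 36$ ($n = 6^{2} = 36$)
$P{\left(v \right)} = 36 - \frac{4}{v}$
$\left(- \frac{40}{108} + P{\left(9 \right)}\right)^{2} = \left(- \frac{40}{108} + \left(36 - \frac{4}{9}\right)\right)^{2} = \left(\left(-40\right) \frac{1}{108} + \left(36 - \frac{4}{9}\right)\right)^{2} = \left(- \frac{10}{27} + \left(36 - \frac{4}{9}\right)\right)^{2} = \left(- \frac{10}{27} + \frac{320}{9}\right)^{2} = \left(\frac{950}{27}\right)^{2} = \frac{902500}{729}$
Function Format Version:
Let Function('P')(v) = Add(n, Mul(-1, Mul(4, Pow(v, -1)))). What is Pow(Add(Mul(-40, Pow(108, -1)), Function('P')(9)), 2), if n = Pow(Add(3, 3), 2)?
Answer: Rational(902500, 729) ≈ 1238.0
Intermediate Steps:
n = 36 (n = Pow(6, 2) = 36)
Function('P')(v) = Add(36, Mul(-4, Pow(v, -1))) (Function('P')(v) = Add(36, Mul(-1, Mul(4, Pow(v, -1)))) = Add(36, Mul(-4, Pow(v, -1))))
Pow(Add(Mul(-40, Pow(108, -1)), Function('P')(9)), 2) = Pow(Add(Mul(-40, Pow(108, -1)), Add(36, Mul(-4, Pow(9, -1)))), 2) = Pow(Add(Mul(-40, Rational(1, 108)), Add(36, Mul(-4, Rational(1, 9)))), 2) = Pow(Add(Rational(-10, 27), Add(36, Rational(-4, 9))), 2) = Pow(Add(Rational(-10, 27), Rational(320, 9)), 2) = Pow(Rational(950, 27), 2) = Rational(902500, 729)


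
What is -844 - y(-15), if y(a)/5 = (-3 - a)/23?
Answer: -19472/23 ≈ -846.61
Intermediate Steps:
y(a) = -15/23 - 5*a/23 (y(a) = 5*((-3 - a)/23) = 5*((-3 - a)*(1/23)) = 5*(-3/23 - a/23) = -15/23 - 5*a/23)
-844 - y(-15) = -844 - (-15/23 - 5/23*(-15)) = -844 - (-15/23 + 75/23) = -844 - 1*60/23 = -844 - 60/23 = -19472/23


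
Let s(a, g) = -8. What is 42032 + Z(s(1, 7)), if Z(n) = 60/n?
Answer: 84049/2 ≈ 42025.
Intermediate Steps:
42032 + Z(s(1, 7)) = 42032 + 60/(-8) = 42032 + 60*(-⅛) = 42032 - 15/2 = 84049/2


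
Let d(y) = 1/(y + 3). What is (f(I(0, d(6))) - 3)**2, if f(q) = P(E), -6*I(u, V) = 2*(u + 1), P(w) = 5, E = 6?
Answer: 4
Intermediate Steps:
d(y) = 1/(3 + y)
I(u, V) = -1/3 - u/3 (I(u, V) = -(u + 1)/3 = -(1 + u)/3 = -(2 + 2*u)/6 = -1/3 - u/3)
f(q) = 5
(f(I(0, d(6))) - 3)**2 = (5 - 3)**2 = 2**2 = 4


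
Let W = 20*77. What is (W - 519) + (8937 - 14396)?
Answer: -4438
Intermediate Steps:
W = 1540
(W - 519) + (8937 - 14396) = (1540 - 519) + (8937 - 14396) = 1021 - 5459 = -4438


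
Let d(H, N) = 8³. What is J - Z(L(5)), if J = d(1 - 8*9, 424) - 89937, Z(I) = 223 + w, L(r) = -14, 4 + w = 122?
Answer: -89766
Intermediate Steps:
w = 118 (w = -4 + 122 = 118)
d(H, N) = 512
Z(I) = 341 (Z(I) = 223 + 118 = 341)
J = -89425 (J = 512 - 89937 = -89425)
J - Z(L(5)) = -89425 - 1*341 = -89425 - 341 = -89766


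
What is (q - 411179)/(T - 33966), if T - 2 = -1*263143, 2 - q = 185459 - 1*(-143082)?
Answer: 739718/297107 ≈ 2.4897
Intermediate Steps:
q = -328539 (q = 2 - (185459 - 1*(-143082)) = 2 - (185459 + 143082) = 2 - 1*328541 = 2 - 328541 = -328539)
T = -263141 (T = 2 - 1*263143 = 2 - 263143 = -263141)
(q - 411179)/(T - 33966) = (-328539 - 411179)/(-263141 - 33966) = -739718/(-297107) = -739718*(-1/297107) = 739718/297107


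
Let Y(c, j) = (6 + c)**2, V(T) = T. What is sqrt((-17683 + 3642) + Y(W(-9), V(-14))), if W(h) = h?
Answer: 4*I*sqrt(877) ≈ 118.46*I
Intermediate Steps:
sqrt((-17683 + 3642) + Y(W(-9), V(-14))) = sqrt((-17683 + 3642) + (6 - 9)**2) = sqrt(-14041 + (-3)**2) = sqrt(-14041 + 9) = sqrt(-14032) = 4*I*sqrt(877)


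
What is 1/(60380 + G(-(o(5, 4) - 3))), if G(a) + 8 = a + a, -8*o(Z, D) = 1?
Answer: 4/241513 ≈ 1.6562e-5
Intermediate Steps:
o(Z, D) = -⅛ (o(Z, D) = -⅛*1 = -⅛)
G(a) = -8 + 2*a (G(a) = -8 + (a + a) = -8 + 2*a)
1/(60380 + G(-(o(5, 4) - 3))) = 1/(60380 + (-8 + 2*(-(-⅛ - 3)))) = 1/(60380 + (-8 + 2*(-1*(-25/8)))) = 1/(60380 + (-8 + 2*(25/8))) = 1/(60380 + (-8 + 25/4)) = 1/(60380 - 7/4) = 1/(241513/4) = 4/241513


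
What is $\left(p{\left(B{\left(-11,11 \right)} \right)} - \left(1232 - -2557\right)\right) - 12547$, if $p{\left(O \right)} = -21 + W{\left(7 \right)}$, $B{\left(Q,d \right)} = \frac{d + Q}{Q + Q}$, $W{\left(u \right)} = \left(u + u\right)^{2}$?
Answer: $-16161$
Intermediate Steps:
$W{\left(u \right)} = 4 u^{2}$ ($W{\left(u \right)} = \left(2 u\right)^{2} = 4 u^{2}$)
$B{\left(Q,d \right)} = \frac{Q + d}{2 Q}$
$p{\left(O \right)} = 175$ ($p{\left(O \right)} = -21 + 4 \cdot 7^{2} = -21 + 4 \cdot 49 = -21 + 196 = 175$)
$\left(p{\left(B{\left(-11,11 \right)} \right)} - \left(1232 - -2557\right)\right) - 12547 = \left(175 - \left(1232 - -2557\right)\right) - 12547 = \left(175 - \left(1232 + 2557\right)\right) - 12547 = \left(175 - 3789\right) - 12547 = -3614 - 12547 = -16161$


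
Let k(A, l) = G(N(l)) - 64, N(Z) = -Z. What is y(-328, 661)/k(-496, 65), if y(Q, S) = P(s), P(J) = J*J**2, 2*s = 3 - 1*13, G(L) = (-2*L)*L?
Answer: 125/8514 ≈ 0.014682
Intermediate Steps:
G(L) = -2*L**2
s = -5 (s = (3 - 1*13)/2 = (3 - 13)/2 = (1/2)*(-10) = -5)
P(J) = J**3
k(A, l) = -64 - 2*l**2 (k(A, l) = -2*l**2 - 64 = -64 - 2*l**2)
y(Q, S) = -125 (y(Q, S) = (-5)**3 = -125)
y(-328, 661)/k(-496, 65) = -125/(-64 - 2*65**2) = -125/(-64 - 2*4225) = -125/(-64 - 8450) = -125/(-8514) = -125*(-1/8514) = 125/8514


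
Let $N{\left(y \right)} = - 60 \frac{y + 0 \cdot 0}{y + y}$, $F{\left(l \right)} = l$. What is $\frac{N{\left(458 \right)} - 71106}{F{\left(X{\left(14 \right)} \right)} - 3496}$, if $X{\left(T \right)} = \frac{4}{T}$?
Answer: $\frac{248976}{12235} \approx 20.349$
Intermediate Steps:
$N{\left(y \right)} = -30$ ($N{\left(y \right)} = - 60 \frac{y + 0}{2 y} = - 60 y \frac{1}{2 y} = \left(-60\right) \frac{1}{2} = -30$)
$\frac{N{\left(458 \right)} - 71106}{F{\left(X{\left(14 \right)} \right)} - 3496} = \frac{-30 - 71106}{\frac{4}{14} - 3496} = - \frac{71136}{4 \cdot \frac{1}{14} - 3496} = - \frac{71136}{\frac{2}{7} - 3496} = - \frac{71136}{- \frac{24470}{7}} = \left(-71136\right) \left(- \frac{7}{24470}\right) = \frac{248976}{12235}$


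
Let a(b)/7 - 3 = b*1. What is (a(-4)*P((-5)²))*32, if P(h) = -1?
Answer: 224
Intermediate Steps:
a(b) = 21 + 7*b (a(b) = 21 + 7*(b*1) = 21 + 7*b)
(a(-4)*P((-5)²))*32 = ((21 + 7*(-4))*(-1))*32 = ((21 - 28)*(-1))*32 = -7*(-1)*32 = 7*32 = 224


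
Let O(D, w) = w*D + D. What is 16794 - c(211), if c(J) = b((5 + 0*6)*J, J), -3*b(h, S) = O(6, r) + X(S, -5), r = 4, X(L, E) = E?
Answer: 50407/3 ≈ 16802.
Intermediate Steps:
O(D, w) = D + D*w (O(D, w) = D*w + D = D + D*w)
b(h, S) = -25/3 (b(h, S) = -(6*(1 + 4) - 5)/3 = -(6*5 - 5)/3 = -(30 - 5)/3 = -⅓*25 = -25/3)
c(J) = -25/3
16794 - c(211) = 16794 - 1*(-25/3) = 16794 + 25/3 = 50407/3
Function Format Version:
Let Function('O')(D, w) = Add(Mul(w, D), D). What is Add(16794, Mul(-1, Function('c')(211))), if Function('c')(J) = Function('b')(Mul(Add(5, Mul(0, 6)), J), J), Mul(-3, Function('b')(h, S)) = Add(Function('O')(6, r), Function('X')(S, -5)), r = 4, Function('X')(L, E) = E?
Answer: Rational(50407, 3) ≈ 16802.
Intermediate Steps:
Function('O')(D, w) = Add(D, Mul(D, w)) (Function('O')(D, w) = Add(Mul(D, w), D) = Add(D, Mul(D, w)))
Function('b')(h, S) = Rational(-25, 3) (Function('b')(h, S) = Mul(Rational(-1, 3), Add(Mul(6, Add(1, 4)), -5)) = Mul(Rational(-1, 3), Add(Mul(6, 5), -5)) = Mul(Rational(-1, 3), Add(30, -5)) = Mul(Rational(-1, 3), 25) = Rational(-25, 3))
Function('c')(J) = Rational(-25, 3)
Add(16794, Mul(-1, Function('c')(211))) = Add(16794, Mul(-1, Rational(-25, 3))) = Add(16794, Rational(25, 3)) = Rational(50407, 3)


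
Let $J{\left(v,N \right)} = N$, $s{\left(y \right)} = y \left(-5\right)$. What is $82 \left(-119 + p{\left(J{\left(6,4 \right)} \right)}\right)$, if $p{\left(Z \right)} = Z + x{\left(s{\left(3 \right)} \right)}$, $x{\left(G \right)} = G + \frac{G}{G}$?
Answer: $-10578$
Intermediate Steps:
$s{\left(y \right)} = - 5 y$
$x{\left(G \right)} = 1 + G$ ($x{\left(G \right)} = G + 1 = 1 + G$)
$p{\left(Z \right)} = -14 + Z$ ($p{\left(Z \right)} = Z + \left(1 - 15\right) = Z - 14 = -14 + Z$)
$82 \left(-119 + p{\left(J{\left(6,4 \right)} \right)}\right) = 82 \left(-119 + \left(-14 + 4\right)\right) = 82 \left(-119 - 10\right) = 82 \left(-129\right) = -10578$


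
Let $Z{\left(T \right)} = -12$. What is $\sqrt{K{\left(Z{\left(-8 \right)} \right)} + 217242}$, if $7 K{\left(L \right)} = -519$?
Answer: $\frac{5 \sqrt{425649}}{7} \approx 466.01$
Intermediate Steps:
$K{\left(L \right)} = - \frac{519}{7}$ ($K{\left(L \right)} = \frac{1}{7} \left(-519\right) = - \frac{519}{7}$)
$\sqrt{K{\left(Z{\left(-8 \right)} \right)} + 217242} = \sqrt{- \frac{519}{7} + 217242} = \sqrt{\frac{1520175}{7}} = \frac{5 \sqrt{425649}}{7}$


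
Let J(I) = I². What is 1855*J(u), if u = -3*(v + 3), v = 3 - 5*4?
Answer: 3272220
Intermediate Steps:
v = -17 (v = 3 - 20 = -17)
u = 42 (u = -3*(-17 + 3) = -3*(-14) = 42)
1855*J(u) = 1855*42² = 1855*1764 = 3272220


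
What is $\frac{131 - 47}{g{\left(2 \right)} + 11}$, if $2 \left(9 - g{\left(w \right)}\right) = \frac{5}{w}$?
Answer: $\frac{112}{25} \approx 4.48$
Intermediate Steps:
$g{\left(w \right)} = 9 - \frac{5}{2 w}$ ($g{\left(w \right)} = 9 - \frac{5 \frac{1}{w}}{2} = 9 - \frac{5}{2 w}$)
$\frac{131 - 47}{g{\left(2 \right)} + 11} = \frac{131 - 47}{\left(9 - \frac{5}{2 \cdot 2}\right) + 11} = \frac{84}{\left(9 - \frac{5}{4}\right) + 11} = \frac{84}{\frac{31}{4} + 11} = \frac{84}{\frac{75}{4}} = 84 \cdot \frac{4}{75} = \frac{112}{25}$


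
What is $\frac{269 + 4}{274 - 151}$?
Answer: $\frac{91}{41} \approx 2.2195$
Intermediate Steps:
$\frac{269 + 4}{274 - 151} = \frac{273}{274 - 151} = \frac{273}{123} = 273 \cdot \frac{1}{123} = \frac{91}{41}$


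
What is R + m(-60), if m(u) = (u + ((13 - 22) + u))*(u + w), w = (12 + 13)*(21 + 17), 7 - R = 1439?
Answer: -116242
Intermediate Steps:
R = -1432 (R = 7 - 1*1439 = 7 - 1439 = -1432)
w = 950 (w = 25*38 = 950)
m(u) = (-9 + 2*u)*(950 + u) (m(u) = (u + ((13 - 22) + u))*(u + 950) = (u + (-9 + u))*(950 + u) = (-9 + 2*u)*(950 + u))
R + m(-60) = -1432 + (-8550 + 2*(-60)² + 1891*(-60)) = -1432 + (-8550 + 2*3600 - 113460) = -1432 + (-8550 + 7200 - 113460) = -1432 - 114810 = -116242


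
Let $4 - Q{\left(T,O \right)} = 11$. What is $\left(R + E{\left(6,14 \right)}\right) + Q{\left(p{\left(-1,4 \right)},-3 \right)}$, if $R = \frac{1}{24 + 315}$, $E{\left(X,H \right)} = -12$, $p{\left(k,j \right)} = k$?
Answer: $- \frac{6440}{339} \approx -18.997$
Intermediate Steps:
$R = \frac{1}{339} \approx 0.0029499$
$Q{\left(T,O \right)} = -7$ ($Q{\left(T,O \right)} = 4 - 11 = -7$)
$\left(R + E{\left(6,14 \right)}\right) + Q{\left(p{\left(-1,4 \right)},-3 \right)} = \left(\frac{1}{339} - 12\right) - 7 = - \frac{4067}{339} - 7 = - \frac{6440}{339}$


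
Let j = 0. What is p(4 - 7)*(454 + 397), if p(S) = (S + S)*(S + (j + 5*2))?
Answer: -35742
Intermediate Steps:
p(S) = 2*S*(10 + S) (p(S) = (S + S)*(S + (0 + 5*2)) = (2*S)*(S + (0 + 10)) = (2*S)*(S + 10) = (2*S)*(10 + S) = 2*S*(10 + S))
p(4 - 7)*(454 + 397) = (2*(4 - 7)*(10 + (4 - 7)))*(454 + 397) = (2*(-3)*(10 - 3))*851 = (2*(-3)*7)*851 = -42*851 = -35742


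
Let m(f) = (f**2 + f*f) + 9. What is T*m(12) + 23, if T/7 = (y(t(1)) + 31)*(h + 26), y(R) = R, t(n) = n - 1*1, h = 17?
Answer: 2771330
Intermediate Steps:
t(n) = -1 + n (t(n) = n - 1 = -1 + n)
m(f) = 9 + 2*f**2 (m(f) = (f**2 + f**2) + 9 = 2*f**2 + 9 = 9 + 2*f**2)
T = 9331 (T = 7*(((-1 + 1) + 31)*(17 + 26)) = 7*((0 + 31)*43) = 7*(31*43) = 7*1333 = 9331)
T*m(12) + 23 = 9331*(9 + 2*12**2) + 23 = 9331*(9 + 2*144) + 23 = 9331*(9 + 288) + 23 = 9331*297 + 23 = 2771307 + 23 = 2771330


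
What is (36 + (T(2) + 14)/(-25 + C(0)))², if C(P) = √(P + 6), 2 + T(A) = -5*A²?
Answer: 505530640/383161 + 359744*√6/383161 ≈ 1321.7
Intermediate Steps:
T(A) = -2 - 5*A²
C(P) = √(6 + P)
(36 + (T(2) + 14)/(-25 + C(0)))² = (36 + ((-2 - 5*2²) + 14)/(-25 + √(6 + 0)))² = (36 + ((-2 - 5*4) + 14)/(-25 + √6))² = (36 + ((-2 - 20) + 14)/(-25 + √6))² = (36 + (-22 + 14)/(-25 + √6))² = (36 - 8/(-25 + √6))²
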